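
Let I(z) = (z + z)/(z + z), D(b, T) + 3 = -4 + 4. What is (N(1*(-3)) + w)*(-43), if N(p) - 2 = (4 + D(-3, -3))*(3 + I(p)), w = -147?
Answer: 6063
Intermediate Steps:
D(b, T) = -3 (D(b, T) = -3 + (-4 + 4) = -3 + 0 = -3)
I(z) = 1 (I(z) = (2*z)/((2*z)) = (2*z)*(1/(2*z)) = 1)
N(p) = 6 (N(p) = 2 + (4 - 3)*(3 + 1) = 2 + 1*4 = 2 + 4 = 6)
(N(1*(-3)) + w)*(-43) = (6 - 147)*(-43) = -141*(-43) = 6063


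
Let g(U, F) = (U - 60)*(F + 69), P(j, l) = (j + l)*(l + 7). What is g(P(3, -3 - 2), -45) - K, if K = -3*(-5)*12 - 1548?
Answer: -168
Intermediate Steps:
P(j, l) = (7 + l)*(j + l) (P(j, l) = (j + l)*(7 + l) = (7 + l)*(j + l))
g(U, F) = (-60 + U)*(69 + F)
K = -1368 (K = 15*12 - 1548 = 180 - 1548 = -1368)
g(P(3, -3 - 2), -45) - K = (-4140 - 60*(-45) + 69*((-3 - 2)² + 7*3 + 7*(-3 - 2) + 3*(-3 - 2)) - 45*((-3 - 2)² + 7*3 + 7*(-3 - 2) + 3*(-3 - 2))) - 1*(-1368) = (-4140 + 2700 + 69*((-5)² + 21 + 7*(-5) + 3*(-5)) - 45*((-5)² + 21 + 7*(-5) + 3*(-5))) + 1368 = (-4140 + 2700 + 69*(25 + 21 - 35 - 15) - 45*(25 + 21 - 35 - 15)) + 1368 = (-4140 + 2700 + 69*(-4) - 45*(-4)) + 1368 = (-4140 + 2700 - 276 + 180) + 1368 = -1536 + 1368 = -168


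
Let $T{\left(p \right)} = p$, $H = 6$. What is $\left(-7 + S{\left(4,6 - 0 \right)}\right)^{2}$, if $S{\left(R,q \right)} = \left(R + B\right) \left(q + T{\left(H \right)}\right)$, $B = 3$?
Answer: $5929$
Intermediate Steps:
$S{\left(R,q \right)} = \left(3 + R\right) \left(6 + q\right)$ ($S{\left(R,q \right)} = \left(R + 3\right) \left(q + 6\right) = \left(3 + R\right) \left(6 + q\right)$)
$\left(-7 + S{\left(4,6 - 0 \right)}\right)^{2} = \left(-7 + \left(18 + 3 \left(6 - 0\right) + 6 \cdot 4 + 4 \left(6 - 0\right)\right)\right)^{2} = \left(-7 + \left(18 + 3 \left(6 + 0\right) + 24 + 4 \left(6 + 0\right)\right)\right)^{2} = \left(-7 + \left(18 + 3 \cdot 6 + 24 + 4 \cdot 6\right)\right)^{2} = \left(-7 + \left(18 + 18 + 24 + 24\right)\right)^{2} = \left(-7 + 84\right)^{2} = 77^{2} = 5929$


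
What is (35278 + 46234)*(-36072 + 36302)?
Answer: 18747760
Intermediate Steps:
(35278 + 46234)*(-36072 + 36302) = 81512*230 = 18747760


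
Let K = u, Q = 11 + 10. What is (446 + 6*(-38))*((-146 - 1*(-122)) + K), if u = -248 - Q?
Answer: -63874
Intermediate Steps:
Q = 21
u = -269 (u = -248 - 1*21 = -248 - 21 = -269)
K = -269
(446 + 6*(-38))*((-146 - 1*(-122)) + K) = (446 + 6*(-38))*((-146 - 1*(-122)) - 269) = (446 - 228)*((-146 + 122) - 269) = 218*(-24 - 269) = 218*(-293) = -63874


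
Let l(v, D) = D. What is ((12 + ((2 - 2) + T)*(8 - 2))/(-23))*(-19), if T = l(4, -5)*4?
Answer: -2052/23 ≈ -89.217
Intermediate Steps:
T = -20 (T = -5*4 = -20)
((12 + ((2 - 2) + T)*(8 - 2))/(-23))*(-19) = ((12 + ((2 - 2) - 20)*(8 - 2))/(-23))*(-19) = -(12 + (0 - 20)*6)/23*(-19) = -(12 - 20*6)/23*(-19) = -(12 - 120)/23*(-19) = -1/23*(-108)*(-19) = (108/23)*(-19) = -2052/23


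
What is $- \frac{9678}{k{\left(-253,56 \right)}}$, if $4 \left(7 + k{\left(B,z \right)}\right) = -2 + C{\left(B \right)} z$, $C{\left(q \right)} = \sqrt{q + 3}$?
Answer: $\frac{58068}{39245} + \frac{541968 i \sqrt{10}}{39245} \approx 1.4796 + 43.671 i$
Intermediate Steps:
$C{\left(q \right)} = \sqrt{3 + q}$
$k{\left(B,z \right)} = - \frac{15}{2} + \frac{z \sqrt{3 + B}}{4}$ ($k{\left(B,z \right)} = -7 + \frac{-2 + \sqrt{3 + B} z}{4} = -7 + \frac{-2 + z \sqrt{3 + B}}{4} = -7 + \left(- \frac{1}{2} + \frac{z \sqrt{3 + B}}{4}\right) = - \frac{15}{2} + \frac{z \sqrt{3 + B}}{4}$)
$- \frac{9678}{k{\left(-253,56 \right)}} = - \frac{9678}{- \frac{15}{2} + \frac{1}{4} \cdot 56 \sqrt{3 - 253}} = - \frac{9678}{- \frac{15}{2} + \frac{1}{4} \cdot 56 \sqrt{-250}} = - \frac{9678}{- \frac{15}{2} + \frac{1}{4} \cdot 56 \cdot 5 i \sqrt{10}} = - \frac{9678}{- \frac{15}{2} + 70 i \sqrt{10}}$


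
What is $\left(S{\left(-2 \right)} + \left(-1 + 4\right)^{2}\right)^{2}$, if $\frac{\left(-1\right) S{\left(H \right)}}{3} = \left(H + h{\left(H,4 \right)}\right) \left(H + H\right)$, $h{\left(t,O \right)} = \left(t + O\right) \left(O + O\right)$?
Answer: $31329$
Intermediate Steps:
$h{\left(t,O \right)} = 2 O \left(O + t\right)$ ($h{\left(t,O \right)} = \left(O + t\right) 2 O = 2 O \left(O + t\right)$)
$S{\left(H \right)} = - 6 H \left(32 + 9 H\right)$ ($S{\left(H \right)} = - 3 \left(H + 2 \cdot 4 \left(4 + H\right)\right) \left(H + H\right) = - 3 \left(H + \left(32 + 8 H\right)\right) 2 H = - 3 \left(32 + 9 H\right) 2 H = - 3 \cdot 2 H \left(32 + 9 H\right) = - 6 H \left(32 + 9 H\right)$)
$\left(S{\left(-2 \right)} + \left(-1 + 4\right)^{2}\right)^{2} = \left(\left(-6\right) \left(-2\right) \left(32 + 9 \left(-2\right)\right) + \left(-1 + 4\right)^{2}\right)^{2} = \left(\left(-6\right) \left(-2\right) \left(32 - 18\right) + 3^{2}\right)^{2} = \left(\left(-6\right) \left(-2\right) 14 + 9\right)^{2} = \left(168 + 9\right)^{2} = 177^{2} = 31329$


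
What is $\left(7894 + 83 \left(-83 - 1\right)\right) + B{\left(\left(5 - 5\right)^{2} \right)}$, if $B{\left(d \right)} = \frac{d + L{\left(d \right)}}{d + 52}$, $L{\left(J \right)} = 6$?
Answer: $\frac{23975}{26} \approx 922.12$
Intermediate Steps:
$B{\left(d \right)} = \frac{6 + d}{52 + d}$ ($B{\left(d \right)} = \frac{d + 6}{d + 52} = \frac{6 + d}{52 + d}$)
$\left(7894 + 83 \left(-83 - 1\right)\right) + B{\left(\left(5 - 5\right)^{2} \right)} = \left(7894 + 83 \left(-83 - 1\right)\right) + \frac{6 + \left(5 - 5\right)^{2}}{52 + \left(5 - 5\right)^{2}} = \left(7894 + 83 \left(-84\right)\right) + \frac{6 + 0^{2}}{52 + 0^{2}} = \left(7894 - 6972\right) + \frac{6 + 0}{52 + 0} = 922 + \frac{1}{52} \cdot 6 = 922 + \frac{3}{26} = \frac{23975}{26}$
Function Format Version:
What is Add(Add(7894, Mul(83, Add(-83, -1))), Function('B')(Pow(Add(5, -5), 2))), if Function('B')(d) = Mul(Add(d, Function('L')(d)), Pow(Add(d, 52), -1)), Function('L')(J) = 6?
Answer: Rational(23975, 26) ≈ 922.12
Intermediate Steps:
Function('B')(d) = Mul(Pow(Add(52, d), -1), Add(6, d)) (Function('B')(d) = Mul(Add(d, 6), Pow(Add(d, 52), -1)) = Mul(Add(6, d), Pow(Add(52, d), -1)) = Mul(Pow(Add(52, d), -1), Add(6, d)))
Add(Add(7894, Mul(83, Add(-83, -1))), Function('B')(Pow(Add(5, -5), 2))) = Add(Add(7894, Mul(83, Add(-83, -1))), Mul(Pow(Add(52, Pow(Add(5, -5), 2)), -1), Add(6, Pow(Add(5, -5), 2)))) = Add(Add(7894, Mul(83, -84)), Mul(Pow(Add(52, Pow(0, 2)), -1), Add(6, Pow(0, 2)))) = Add(Add(7894, -6972), Mul(Pow(Add(52, 0), -1), Add(6, 0))) = Add(922, Mul(Pow(52, -1), 6)) = Add(922, Mul(Rational(1, 52), 6)) = Add(922, Rational(3, 26)) = Rational(23975, 26)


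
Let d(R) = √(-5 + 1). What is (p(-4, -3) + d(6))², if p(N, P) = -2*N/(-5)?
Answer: -36/25 - 32*I/5 ≈ -1.44 - 6.4*I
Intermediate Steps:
d(R) = 2*I (d(R) = √(-4) = 2*I)
p(N, P) = 2*N/5 (p(N, P) = -2*N*(-1)/5 = -(-2)*N/5 = 2*N/5)
(p(-4, -3) + d(6))² = ((⅖)*(-4) + 2*I)² = (-8/5 + 2*I)²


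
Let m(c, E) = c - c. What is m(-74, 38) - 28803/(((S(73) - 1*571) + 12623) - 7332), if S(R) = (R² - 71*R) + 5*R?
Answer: -28803/5231 ≈ -5.5062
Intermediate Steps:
S(R) = R² - 66*R
m(c, E) = 0
m(-74, 38) - 28803/(((S(73) - 1*571) + 12623) - 7332) = 0 - 28803/(((73*(-66 + 73) - 1*571) + 12623) - 7332) = 0 - 28803/(((73*7 - 571) + 12623) - 7332) = 0 - 28803/(((511 - 571) + 12623) - 7332) = 0 - 28803/((-60 + 12623) - 7332) = 0 - 28803/(12563 - 7332) = 0 - 28803/5231 = -28803/5231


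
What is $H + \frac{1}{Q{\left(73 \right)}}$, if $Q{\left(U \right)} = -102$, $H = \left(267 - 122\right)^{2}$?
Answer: $\frac{2144549}{102} \approx 21025.0$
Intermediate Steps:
$H = 21025$ ($H = \left(267 - 122\right)^{2} = 145^{2} = 21025$)
$H + \frac{1}{Q{\left(73 \right)}} = 21025 + \frac{1}{-102} = 21025 - \frac{1}{102} = \frac{2144549}{102}$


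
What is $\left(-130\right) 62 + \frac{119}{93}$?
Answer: $- \frac{749461}{93} \approx -8058.7$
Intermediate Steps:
$\left(-130\right) 62 + \frac{119}{93} = -8060 + 119 \cdot \frac{1}{93} = -8060 + \frac{119}{93} = - \frac{749461}{93}$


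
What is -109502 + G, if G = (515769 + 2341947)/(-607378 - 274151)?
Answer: -32177348758/293843 ≈ -1.0951e+5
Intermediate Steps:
G = -952572/293843 (G = 2857716/(-881529) = 2857716*(-1/881529) = -952572/293843 ≈ -3.2418)
-109502 + G = -109502 - 952572/293843 = -32177348758/293843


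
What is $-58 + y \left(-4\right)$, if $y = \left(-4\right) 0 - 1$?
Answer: $-54$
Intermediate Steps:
$y = -1$ ($y = 0 - 1 = -1$)
$-58 + y \left(-4\right) = -58 - -4 = -58 + 4 = -54$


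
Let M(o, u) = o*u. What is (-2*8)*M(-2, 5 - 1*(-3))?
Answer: 256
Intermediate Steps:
(-2*8)*M(-2, 5 - 1*(-3)) = (-2*8)*(-2*(5 - 1*(-3))) = -(-32)*(5 + 3) = -(-32)*8 = -16*(-16) = 256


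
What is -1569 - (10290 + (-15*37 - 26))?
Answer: -11278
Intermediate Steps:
-1569 - (10290 + (-15*37 - 26)) = -1569 - (10290 + (-555 - 26)) = -1569 - (10290 - 581) = -1569 - 1*9709 = -1569 - 9709 = -11278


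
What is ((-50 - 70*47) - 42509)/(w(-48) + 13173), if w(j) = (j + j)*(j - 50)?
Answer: -15283/7527 ≈ -2.0304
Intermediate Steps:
w(j) = 2*j*(-50 + j) (w(j) = (2*j)*(-50 + j) = 2*j*(-50 + j))
((-50 - 70*47) - 42509)/(w(-48) + 13173) = ((-50 - 70*47) - 42509)/(2*(-48)*(-50 - 48) + 13173) = ((-50 - 3290) - 42509)/(2*(-48)*(-98) + 13173) = (-3340 - 42509)/(9408 + 13173) = -45849/22581 = -45849*1/22581 = -15283/7527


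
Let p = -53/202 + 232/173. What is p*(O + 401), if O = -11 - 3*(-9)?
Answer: 15718815/34946 ≈ 449.80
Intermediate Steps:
O = 16 (O = -11 + 27 = 16)
p = 37695/34946 (p = -53*1/202 + 232*(1/173) = -53/202 + 232/173 = 37695/34946 ≈ 1.0787)
p*(O + 401) = 37695*(16 + 401)/34946 = (37695/34946)*417 = 15718815/34946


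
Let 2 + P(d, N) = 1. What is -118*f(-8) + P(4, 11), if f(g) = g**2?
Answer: -7553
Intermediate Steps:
P(d, N) = -1 (P(d, N) = -2 + 1 = -1)
-118*f(-8) + P(4, 11) = -118*(-8)**2 - 1 = -118*64 - 1 = -7552 - 1 = -7553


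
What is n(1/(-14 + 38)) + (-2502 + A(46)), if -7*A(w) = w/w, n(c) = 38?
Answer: -17249/7 ≈ -2464.1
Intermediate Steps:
A(w) = -⅐ (A(w) = -w/(7*w) = -⅐*1 = -⅐)
n(1/(-14 + 38)) + (-2502 + A(46)) = 38 + (-2502 - ⅐) = 38 - 17515/7 = -17249/7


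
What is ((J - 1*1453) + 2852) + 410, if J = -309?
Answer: 1500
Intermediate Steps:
((J - 1*1453) + 2852) + 410 = ((-309 - 1*1453) + 2852) + 410 = ((-309 - 1453) + 2852) + 410 = (-1762 + 2852) + 410 = 1090 + 410 = 1500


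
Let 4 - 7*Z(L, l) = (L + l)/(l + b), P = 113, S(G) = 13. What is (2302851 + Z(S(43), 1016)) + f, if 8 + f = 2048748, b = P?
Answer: 34390627160/7903 ≈ 4.3516e+6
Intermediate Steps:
b = 113
f = 2048740 (f = -8 + 2048748 = 2048740)
Z(L, l) = 4/7 - (L + l)/(7*(113 + l)) (Z(L, l) = 4/7 - (L + l)/(7*(l + 113)) = 4/7 - (L + l)/(7*(113 + l)))
(2302851 + Z(S(43), 1016)) + f = (2302851 + (452 - 1*13 + 3*1016)/(7*(113 + 1016))) + 2048740 = (2302851 + (⅐)*(452 - 13 + 3048)/1129) + 2048740 = (2302851 + (⅐)*(1/1129)*3487) + 2048740 = (2302851 + 3487/7903) + 2048740 = 18199434940/7903 + 2048740 = 34390627160/7903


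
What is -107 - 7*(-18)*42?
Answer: 5185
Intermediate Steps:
-107 - 7*(-18)*42 = -107 + 126*42 = -107 + 5292 = 5185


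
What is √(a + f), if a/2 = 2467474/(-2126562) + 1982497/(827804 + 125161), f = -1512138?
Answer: I*√2129675222748843923559933410/37528502895 ≈ 1229.7*I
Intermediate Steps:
a = 621495474968/337756526055 (a = 2*(2467474/(-2126562) + 1982497/(827804 + 125161)) = 2*(2467474*(-1/2126562) + 1982497/952965) = 2*(-1233737/1063281 + 1982497*(1/952965)) = 2*(-1233737/1063281 + 1982497/952965) = 2*(310747737484/337756526055) = 621495474968/337756526055 ≈ 1.8401)
√(a + f) = √(621495474968/337756526055 - 1512138) = √(-510733856300280622/337756526055) = I*√2129675222748843923559933410/37528502895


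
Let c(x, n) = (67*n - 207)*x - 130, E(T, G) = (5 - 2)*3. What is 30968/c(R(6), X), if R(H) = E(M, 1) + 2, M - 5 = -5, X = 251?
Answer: 7742/45645 ≈ 0.16961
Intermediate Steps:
M = 0 (M = 5 - 5 = 0)
E(T, G) = 9 (E(T, G) = 3*3 = 9)
R(H) = 11 (R(H) = 9 + 2 = 11)
c(x, n) = -130 + x*(-207 + 67*n) (c(x, n) = (-207 + 67*n)*x - 130 = x*(-207 + 67*n) - 130 = -130 + x*(-207 + 67*n))
30968/c(R(6), X) = 30968/(-130 - 207*11 + 67*251*11) = 30968/(-130 - 2277 + 184987) = 30968/182580 = 30968*(1/182580) = 7742/45645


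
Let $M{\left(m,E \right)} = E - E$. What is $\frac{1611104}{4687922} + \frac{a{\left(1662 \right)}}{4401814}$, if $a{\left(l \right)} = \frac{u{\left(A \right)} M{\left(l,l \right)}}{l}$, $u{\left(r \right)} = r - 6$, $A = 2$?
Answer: $\frac{805552}{2343961} \approx 0.34367$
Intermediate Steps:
$u{\left(r \right)} = -6 + r$ ($u{\left(r \right)} = r - 6 = -6 + r$)
$M{\left(m,E \right)} = 0$
$a{\left(l \right)} = 0$ ($a{\left(l \right)} = \frac{\left(-6 + 2\right) 0}{l} = \frac{\left(-4\right) 0}{l} = \frac{0}{l} = 0$)
$\frac{1611104}{4687922} + \frac{a{\left(1662 \right)}}{4401814} = \frac{1611104}{4687922} + \frac{0}{4401814} = 1611104 \cdot \frac{1}{4687922} + 0 \cdot \frac{1}{4401814} = \frac{805552}{2343961} + 0 = \frac{805552}{2343961}$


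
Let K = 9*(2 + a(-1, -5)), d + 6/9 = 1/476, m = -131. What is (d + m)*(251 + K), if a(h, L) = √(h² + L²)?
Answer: -50576573/1428 - 564051*√26/476 ≈ -41460.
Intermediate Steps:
d = -949/1428 (d = -⅔ + 1/476 = -949/1428 ≈ -0.66457)
a(h, L) = √(L² + h²)
K = 18 + 9*√26 (K = 9*(2 + √((-5)² + (-1)²)) = 9*(2 + √(25 + 1)) = 9*(2 + √26) = 18 + 9*√26 ≈ 63.891)
(d + m)*(251 + K) = (-949/1428 - 131)*(251 + (18 + 9*√26)) = -188017*(269 + 9*√26)/1428 = -50576573/1428 - 564051*√26/476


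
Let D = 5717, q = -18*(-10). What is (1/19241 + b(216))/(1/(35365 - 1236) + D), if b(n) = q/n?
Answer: 3283585219/22525303320324 ≈ 0.00014577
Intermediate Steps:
q = 180
b(n) = 180/n
(1/19241 + b(216))/(1/(35365 - 1236) + D) = (1/19241 + 180/216)/(1/(35365 - 1236) + 5717) = (1/19241 + 180*(1/216))/(1/34129 + 5717) = (1/19241 + 5/6)/(1/34129 + 5717) = 96211/(115446*(195115494/34129)) = (96211/115446)*(34129/195115494) = 3283585219/22525303320324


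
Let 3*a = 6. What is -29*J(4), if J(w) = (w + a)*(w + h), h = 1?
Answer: -870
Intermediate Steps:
a = 2 (a = (⅓)*6 = 2)
J(w) = (1 + w)*(2 + w) (J(w) = (w + 2)*(w + 1) = (2 + w)*(1 + w) = (1 + w)*(2 + w))
-29*J(4) = -29*(2 + 4² + 3*4) = -29*(2 + 16 + 12) = -29*30 = -870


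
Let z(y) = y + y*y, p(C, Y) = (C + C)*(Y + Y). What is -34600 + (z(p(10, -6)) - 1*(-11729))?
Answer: 34489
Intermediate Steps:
p(C, Y) = 4*C*Y (p(C, Y) = (2*C)*(2*Y) = 4*C*Y)
z(y) = y + y²
-34600 + (z(p(10, -6)) - 1*(-11729)) = -34600 + ((4*10*(-6))*(1 + 4*10*(-6)) - 1*(-11729)) = -34600 + (-240*(1 - 240) + 11729) = -34600 + (-240*(-239) + 11729) = -34600 + (57360 + 11729) = -34600 + 69089 = 34489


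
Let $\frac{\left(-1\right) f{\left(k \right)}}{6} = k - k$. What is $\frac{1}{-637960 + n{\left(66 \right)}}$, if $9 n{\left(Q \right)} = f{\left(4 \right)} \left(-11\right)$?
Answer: $- \frac{1}{637960} \approx -1.5675 \cdot 10^{-6}$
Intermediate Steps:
$f{\left(k \right)} = 0$ ($f{\left(k \right)} = - 6 \left(k - k\right) = \left(-6\right) 0 = 0$)
$n{\left(Q \right)} = 0$ ($n{\left(Q \right)} = \frac{0 \left(-11\right)}{9} = \frac{1}{9} \cdot 0 = 0$)
$\frac{1}{-637960 + n{\left(66 \right)}} = \frac{1}{-637960 + 0} = \frac{1}{-637960} = - \frac{1}{637960}$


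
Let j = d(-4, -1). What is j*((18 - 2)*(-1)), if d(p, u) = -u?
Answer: -16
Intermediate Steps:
j = 1 (j = -1*(-1) = 1)
j*((18 - 2)*(-1)) = 1*((18 - 2)*(-1)) = 1*(16*(-1)) = 1*(-16) = -16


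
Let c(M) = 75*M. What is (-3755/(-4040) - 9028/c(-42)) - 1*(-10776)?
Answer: 13718367737/1272600 ≈ 10780.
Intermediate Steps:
(-3755/(-4040) - 9028/c(-42)) - 1*(-10776) = (-3755/(-4040) - 9028/(75*(-42))) - 1*(-10776) = (-3755*(-1/4040) - 9028/(-3150)) + 10776 = (751/808 - 9028*(-1/3150)) + 10776 = (751/808 + 4514/1575) + 10776 = 4830137/1272600 + 10776 = 13718367737/1272600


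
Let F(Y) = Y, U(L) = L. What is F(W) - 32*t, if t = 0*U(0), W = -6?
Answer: -6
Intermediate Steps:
t = 0 (t = 0*0 = 0)
F(W) - 32*t = -6 - 32*0 = -6 + 0 = -6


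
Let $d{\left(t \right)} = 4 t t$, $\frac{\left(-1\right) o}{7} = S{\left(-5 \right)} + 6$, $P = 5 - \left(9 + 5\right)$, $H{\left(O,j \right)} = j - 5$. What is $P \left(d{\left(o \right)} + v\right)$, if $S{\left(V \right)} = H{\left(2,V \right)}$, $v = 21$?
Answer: $-28413$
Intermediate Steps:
$H{\left(O,j \right)} = -5 + j$ ($H{\left(O,j \right)} = j - 5 = -5 + j$)
$S{\left(V \right)} = -5 + V$
$P = -9$ ($P = 5 - 14 = -9$)
$o = 28$ ($o = - 7 \left(\left(-5 - 5\right) + 6\right) = - 7 \left(-10 + 6\right) = \left(-7\right) \left(-4\right) = 28$)
$d{\left(t \right)} = 4 t^{2}$
$P \left(d{\left(o \right)} + v\right) = - 9 \left(4 \cdot 28^{2} + 21\right) = - 9 \left(4 \cdot 784 + 21\right) = - 9 \left(3136 + 21\right) = \left(-9\right) 3157 = -28413$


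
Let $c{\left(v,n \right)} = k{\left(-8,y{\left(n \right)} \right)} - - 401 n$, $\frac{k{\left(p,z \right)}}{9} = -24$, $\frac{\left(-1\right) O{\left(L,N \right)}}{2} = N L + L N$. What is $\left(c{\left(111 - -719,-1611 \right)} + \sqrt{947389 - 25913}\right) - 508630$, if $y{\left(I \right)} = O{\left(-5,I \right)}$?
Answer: $-1154857 + 2 \sqrt{230369} \approx -1.1539 \cdot 10^{6}$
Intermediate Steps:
$O{\left(L,N \right)} = - 4 L N$ ($O{\left(L,N \right)} = - 2 \left(N L + L N\right) = - 2 \left(L N + L N\right) = - 2 \cdot 2 L N = - 4 L N$)
$y{\left(I \right)} = 20 I$ ($y{\left(I \right)} = \left(-4\right) \left(-5\right) I = 20 I$)
$k{\left(p,z \right)} = -216$ ($k{\left(p,z \right)} = 9 \left(-24\right) = -216$)
$c{\left(v,n \right)} = -216 + 401 n$ ($c{\left(v,n \right)} = -216 - - 401 n = -216 + 401 n$)
$\left(c{\left(111 - -719,-1611 \right)} + \sqrt{947389 - 25913}\right) - 508630 = \left(\left(-216 + 401 \left(-1611\right)\right) + \sqrt{947389 - 25913}\right) - 508630 = \left(\left(-216 - 646011\right) + \sqrt{921476}\right) - 508630 = \left(-646227 + 2 \sqrt{230369}\right) - 508630 = -1154857 + 2 \sqrt{230369}$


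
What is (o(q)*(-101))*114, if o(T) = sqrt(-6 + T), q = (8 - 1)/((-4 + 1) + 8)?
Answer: -11514*I*sqrt(115)/5 ≈ -24695.0*I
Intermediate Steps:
q = 7/5 (q = 7/(-3 + 8) = 7/5 ≈ 1.4000)
(o(q)*(-101))*114 = (sqrt(-6 + 7/5)*(-101))*114 = (sqrt(-23/5)*(-101))*114 = ((I*sqrt(115)/5)*(-101))*114 = -101*I*sqrt(115)/5*114 = -11514*I*sqrt(115)/5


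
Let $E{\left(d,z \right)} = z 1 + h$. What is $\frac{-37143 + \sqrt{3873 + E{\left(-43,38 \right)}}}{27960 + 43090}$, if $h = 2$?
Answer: $- \frac{37143}{71050} + \frac{\sqrt{3913}}{71050} \approx -0.52189$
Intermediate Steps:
$E{\left(d,z \right)} = 2 + z$ ($E{\left(d,z \right)} = z 1 + 2 = z + 2 = 2 + z$)
$\frac{-37143 + \sqrt{3873 + E{\left(-43,38 \right)}}}{27960 + 43090} = \frac{-37143 + \sqrt{3873 + \left(2 + 38\right)}}{27960 + 43090} = \frac{-37143 + \sqrt{3873 + 40}}{71050} = \left(-37143 + \sqrt{3913}\right) \frac{1}{71050} = - \frac{37143}{71050} + \frac{\sqrt{3913}}{71050}$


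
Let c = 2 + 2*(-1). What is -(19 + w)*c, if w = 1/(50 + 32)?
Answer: 0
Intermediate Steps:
c = 0 (c = 2 - 2 = 0)
w = 1/82 ≈ 0.012195
-(19 + w)*c = -(19 + 1/82)*0 = -1559*0/82 = -1*0 = 0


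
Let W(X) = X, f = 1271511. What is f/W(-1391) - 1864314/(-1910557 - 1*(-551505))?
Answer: -862728153399/945220666 ≈ -912.73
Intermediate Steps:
f/W(-1391) - 1864314/(-1910557 - 1*(-551505)) = 1271511/(-1391) - 1864314/(-1910557 - 1*(-551505)) = 1271511*(-1/1391) - 1864314/(-1910557 + 551505) = -1271511/1391 - 1864314/(-1359052) = -1271511/1391 - 1864314*(-1/1359052) = -1271511/1391 + 932157/679526 = -862728153399/945220666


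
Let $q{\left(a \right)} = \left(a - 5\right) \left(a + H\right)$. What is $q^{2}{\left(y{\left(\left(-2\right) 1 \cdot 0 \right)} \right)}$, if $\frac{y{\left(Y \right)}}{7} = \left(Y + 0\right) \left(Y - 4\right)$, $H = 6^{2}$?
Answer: $32400$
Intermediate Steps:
$H = 36$
$y{\left(Y \right)} = 7 Y \left(-4 + Y\right)$ ($y{\left(Y \right)} = 7 \left(Y + 0\right) \left(Y - 4\right) = 7 Y \left(-4 + Y\right)$)
$q{\left(a \right)} = \left(-5 + a\right) \left(36 + a\right)$ ($q{\left(a \right)} = \left(a - 5\right) \left(a + 36\right) = \left(-5 + a\right) \left(36 + a\right)$)
$q^{2}{\left(y{\left(\left(-2\right) 1 \cdot 0 \right)} \right)} = \left(-180 + \left(7 \left(-2\right) 1 \cdot 0 \left(-4 + \left(-2\right) 1 \cdot 0\right)\right)^{2} + 31 \cdot 7 \left(-2\right) 1 \cdot 0 \left(-4 + \left(-2\right) 1 \cdot 0\right)\right)^{2} = \left(-180 + \left(7 \left(\left(-2\right) 0\right) \left(-4 - 0\right)\right)^{2} + 31 \cdot 7 \left(\left(-2\right) 0\right) \left(-4 - 0\right)\right)^{2} = \left(-180 + \left(7 \cdot 0 \left(-4 + 0\right)\right)^{2} + 31 \cdot 7 \cdot 0 \left(-4 + 0\right)\right)^{2} = \left(-180 + \left(7 \cdot 0 \left(-4\right)\right)^{2} + 31 \cdot 7 \cdot 0 \left(-4\right)\right)^{2} = \left(-180 + 0^{2} + 31 \cdot 0\right)^{2} = \left(-180 + 0 + 0\right)^{2} = \left(-180\right)^{2} = 32400$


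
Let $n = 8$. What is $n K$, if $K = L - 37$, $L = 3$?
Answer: $-272$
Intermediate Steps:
$K = -34$ ($K = 3 - 37 = -34$)
$n K = 8 \left(-34\right) = -272$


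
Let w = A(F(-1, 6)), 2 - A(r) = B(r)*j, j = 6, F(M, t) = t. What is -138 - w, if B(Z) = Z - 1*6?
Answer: -140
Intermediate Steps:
B(Z) = -6 + Z (B(Z) = Z - 6 = -6 + Z)
A(r) = 38 - 6*r (A(r) = 2 - (-6 + r)*6 = 2 - (-36 + 6*r) = 2 + (36 - 6*r) = 38 - 6*r)
w = 2 (w = 38 - 6*6 = 38 - 36 = 2)
-138 - w = -138 - 1*2 = -138 - 2 = -140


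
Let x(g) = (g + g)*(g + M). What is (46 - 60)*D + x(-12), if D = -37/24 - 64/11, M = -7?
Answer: 73793/132 ≈ 559.04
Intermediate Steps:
x(g) = 2*g*(-7 + g) (x(g) = (g + g)*(g - 7) = (2*g)*(-7 + g) = 2*g*(-7 + g))
D = -1943/264 (D = -37*1/24 - 64*1/11 = -37/24 - 64/11 = -1943/264 ≈ -7.3598)
(46 - 60)*D + x(-12) = (46 - 60)*(-1943/264) + 2*(-12)*(-7 - 12) = -14*(-1943/264) + 2*(-12)*(-19) = 13601/132 + 456 = 73793/132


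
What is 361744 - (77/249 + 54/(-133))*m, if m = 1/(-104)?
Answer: 1245907105787/3444168 ≈ 3.6174e+5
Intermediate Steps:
m = -1/104 ≈ -0.0096154
361744 - (77/249 + 54/(-133))*m = 361744 - (77/249 + 54/(-133))*(-1)/104 = 361744 - (77*(1/249) + 54*(-1/133))*(-1)/104 = 361744 - (77/249 - 54/133)*(-1)/104 = 361744 - (-3205)*(-1)/(33117*104) = 361744 - 1*3205/3444168 = 361744 - 3205/3444168 = 1245907105787/3444168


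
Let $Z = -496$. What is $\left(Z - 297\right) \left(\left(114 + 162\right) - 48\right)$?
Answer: $-180804$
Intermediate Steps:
$\left(Z - 297\right) \left(\left(114 + 162\right) - 48\right) = \left(-496 - 297\right) \left(\left(114 + 162\right) - 48\right) = - 793 \left(276 - 48\right) = \left(-793\right) 228 = -180804$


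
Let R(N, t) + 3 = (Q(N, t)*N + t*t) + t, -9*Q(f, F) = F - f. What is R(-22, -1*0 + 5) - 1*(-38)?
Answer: 131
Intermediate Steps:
Q(f, F) = -F/9 + f/9 (Q(f, F) = -(F - f)/9 = -F/9 + f/9)
R(N, t) = -3 + t + t**2 + N*(-t/9 + N/9) (R(N, t) = -3 + (((-t/9 + N/9)*N + t*t) + t) = -3 + ((N*(-t/9 + N/9) + t**2) + t) = -3 + ((t**2 + N*(-t/9 + N/9)) + t) = -3 + (t + t**2 + N*(-t/9 + N/9)) = -3 + t + t**2 + N*(-t/9 + N/9))
R(-22, -1*0 + 5) - 1*(-38) = (-3 + (-1*0 + 5) + (-1*0 + 5)**2 + (1/9)*(-22)*(-22 - (-1*0 + 5))) - 1*(-38) = (-3 + (0 + 5) + (0 + 5)**2 + (1/9)*(-22)*(-22 - (0 + 5))) + 38 = (-3 + 5 + 5**2 + (1/9)*(-22)*(-22 - 1*5)) + 38 = (-3 + 5 + 25 + (1/9)*(-22)*(-22 - 5)) + 38 = (-3 + 5 + 25 + (1/9)*(-22)*(-27)) + 38 = (-3 + 5 + 25 + 66) + 38 = 93 + 38 = 131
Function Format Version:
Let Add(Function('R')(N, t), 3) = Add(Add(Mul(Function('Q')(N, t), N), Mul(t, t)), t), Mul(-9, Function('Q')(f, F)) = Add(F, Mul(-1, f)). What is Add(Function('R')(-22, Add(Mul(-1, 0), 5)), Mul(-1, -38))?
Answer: 131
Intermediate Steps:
Function('Q')(f, F) = Add(Mul(Rational(-1, 9), F), Mul(Rational(1, 9), f)) (Function('Q')(f, F) = Mul(Rational(-1, 9), Add(F, Mul(-1, f))) = Add(Mul(Rational(-1, 9), F), Mul(Rational(1, 9), f)))
Function('R')(N, t) = Add(-3, t, Pow(t, 2), Mul(N, Add(Mul(Rational(-1, 9), t), Mul(Rational(1, 9), N)))) (Function('R')(N, t) = Add(-3, Add(Add(Mul(Add(Mul(Rational(-1, 9), t), Mul(Rational(1, 9), N)), N), Mul(t, t)), t)) = Add(-3, Add(Add(Mul(N, Add(Mul(Rational(-1, 9), t), Mul(Rational(1, 9), N))), Pow(t, 2)), t)) = Add(-3, Add(Add(Pow(t, 2), Mul(N, Add(Mul(Rational(-1, 9), t), Mul(Rational(1, 9), N)))), t)) = Add(-3, Add(t, Pow(t, 2), Mul(N, Add(Mul(Rational(-1, 9), t), Mul(Rational(1, 9), N))))) = Add(-3, t, Pow(t, 2), Mul(N, Add(Mul(Rational(-1, 9), t), Mul(Rational(1, 9), N)))))
Add(Function('R')(-22, Add(Mul(-1, 0), 5)), Mul(-1, -38)) = Add(Add(-3, Add(Mul(-1, 0), 5), Pow(Add(Mul(-1, 0), 5), 2), Mul(Rational(1, 9), -22, Add(-22, Mul(-1, Add(Mul(-1, 0), 5))))), Mul(-1, -38)) = Add(Add(-3, Add(0, 5), Pow(Add(0, 5), 2), Mul(Rational(1, 9), -22, Add(-22, Mul(-1, Add(0, 5))))), 38) = Add(Add(-3, 5, Pow(5, 2), Mul(Rational(1, 9), -22, Add(-22, Mul(-1, 5)))), 38) = Add(Add(-3, 5, 25, Mul(Rational(1, 9), -22, Add(-22, -5))), 38) = Add(Add(-3, 5, 25, Mul(Rational(1, 9), -22, -27)), 38) = Add(Add(-3, 5, 25, 66), 38) = Add(93, 38) = 131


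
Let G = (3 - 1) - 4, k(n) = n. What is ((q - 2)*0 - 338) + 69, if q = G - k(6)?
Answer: -269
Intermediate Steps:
G = -2 (G = 2 - 4 = -2)
q = -8 (q = -2 - 1*6 = -2 - 6 = -8)
((q - 2)*0 - 338) + 69 = ((-8 - 2)*0 - 338) + 69 = (-10*0 - 338) + 69 = (0 - 338) + 69 = -338 + 69 = -269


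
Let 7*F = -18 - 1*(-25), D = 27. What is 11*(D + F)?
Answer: 308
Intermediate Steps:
F = 1 (F = (-18 - 1*(-25))/7 = (-18 + 25)/7 = (1/7)*7 = 1)
11*(D + F) = 11*(27 + 1) = 11*28 = 308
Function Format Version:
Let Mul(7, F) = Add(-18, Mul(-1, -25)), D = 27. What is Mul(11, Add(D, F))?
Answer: 308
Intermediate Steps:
F = 1 (F = Mul(Rational(1, 7), Add(-18, Mul(-1, -25))) = Mul(Rational(1, 7), Add(-18, 25)) = Mul(Rational(1, 7), 7) = 1)
Mul(11, Add(D, F)) = Mul(11, Add(27, 1)) = Mul(11, 28) = 308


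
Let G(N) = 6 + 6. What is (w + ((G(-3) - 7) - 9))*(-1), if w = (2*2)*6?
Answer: -20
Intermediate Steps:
G(N) = 12
w = 24 (w = 4*6 = 24)
(w + ((G(-3) - 7) - 9))*(-1) = (24 + ((12 - 7) - 9))*(-1) = (24 + (5 - 9))*(-1) = (24 - 4)*(-1) = 20*(-1) = -20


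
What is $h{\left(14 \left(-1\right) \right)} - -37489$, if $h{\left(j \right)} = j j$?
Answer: $37685$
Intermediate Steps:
$h{\left(j \right)} = j^{2}$
$h{\left(14 \left(-1\right) \right)} - -37489 = \left(14 \left(-1\right)\right)^{2} - -37489 = \left(-14\right)^{2} + 37489 = 196 + 37489 = 37685$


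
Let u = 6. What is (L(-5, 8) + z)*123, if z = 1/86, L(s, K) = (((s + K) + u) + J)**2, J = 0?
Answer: 856941/86 ≈ 9964.4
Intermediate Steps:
L(s, K) = (6 + K + s)**2 (L(s, K) = (((s + K) + 6) + 0)**2 = (((K + s) + 6) + 0)**2 = ((6 + K + s) + 0)**2 = (6 + K + s)**2)
z = 1/86 ≈ 0.011628
(L(-5, 8) + z)*123 = ((6 + 8 - 5)**2 + 1/86)*123 = (9**2 + 1/86)*123 = (81 + 1/86)*123 = (6967/86)*123 = 856941/86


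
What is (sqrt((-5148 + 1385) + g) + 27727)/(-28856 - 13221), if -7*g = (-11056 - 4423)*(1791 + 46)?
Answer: -3961/6011 - sqrt(198860074)/294539 ≈ -0.70684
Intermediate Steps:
g = 28434923/7 (g = -(-11056 - 4423)*(1791 + 46)/7 = -(-15479)*1837/7 = -1/7*(-28434923) = 28434923/7 ≈ 4.0621e+6)
(sqrt((-5148 + 1385) + g) + 27727)/(-28856 - 13221) = (sqrt((-5148 + 1385) + 28434923/7) + 27727)/(-28856 - 13221) = (sqrt(-3763 + 28434923/7) + 27727)/(-42077) = (sqrt(28408582/7) + 27727)*(-1/42077) = (sqrt(198860074)/7 + 27727)*(-1/42077) = (27727 + sqrt(198860074)/7)*(-1/42077) = -3961/6011 - sqrt(198860074)/294539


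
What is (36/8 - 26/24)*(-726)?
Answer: -4961/2 ≈ -2480.5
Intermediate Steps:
(36/8 - 26/24)*(-726) = (36*(⅛) - 26*1/24)*(-726) = (9/2 - 13/12)*(-726) = (41/12)*(-726) = -4961/2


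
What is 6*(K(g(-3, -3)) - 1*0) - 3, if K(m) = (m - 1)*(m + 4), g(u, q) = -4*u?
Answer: 1053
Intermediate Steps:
K(m) = (-1 + m)*(4 + m)
6*(K(g(-3, -3)) - 1*0) - 3 = 6*((-4 + (-4*(-3))² + 3*(-4*(-3))) - 1*0) - 3 = 6*((-4 + 12² + 3*12) + 0) - 3 = 6*((-4 + 144 + 36) + 0) - 3 = 6*(176 + 0) - 3 = 6*176 - 3 = 1056 - 3 = 1053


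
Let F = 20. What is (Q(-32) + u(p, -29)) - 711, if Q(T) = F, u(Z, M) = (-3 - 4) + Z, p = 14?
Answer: -684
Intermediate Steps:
u(Z, M) = -7 + Z
Q(T) = 20
(Q(-32) + u(p, -29)) - 711 = (20 + (-7 + 14)) - 711 = (20 + 7) - 711 = 27 - 711 = -684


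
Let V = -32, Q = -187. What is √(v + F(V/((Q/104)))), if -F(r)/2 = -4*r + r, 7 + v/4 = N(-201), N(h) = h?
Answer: 8*I*√396253/187 ≈ 26.93*I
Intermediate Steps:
v = -832 (v = -28 + 4*(-201) = -28 - 804 = -832)
F(r) = 6*r (F(r) = -2*(-4*r + r) = -(-6)*r = 6*r)
√(v + F(V/((Q/104)))) = √(-832 + 6*(-32/((-187/104)))) = √(-832 + 6*(-32/((-187*1/104)))) = √(-832 + 6*(-32/(-187/104))) = √(-832 + 6*(-32*(-104/187))) = √(-832 + 6*(3328/187)) = √(-832 + 19968/187) = √(-135616/187) = 8*I*√396253/187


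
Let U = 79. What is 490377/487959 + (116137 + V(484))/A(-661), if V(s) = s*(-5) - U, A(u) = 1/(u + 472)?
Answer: -3493392981587/162653 ≈ -2.1478e+7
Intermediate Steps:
A(u) = 1/(472 + u)
V(s) = -79 - 5*s (V(s) = s*(-5) - 1*79 = -5*s - 79 = -79 - 5*s)
490377/487959 + (116137 + V(484))/A(-661) = 490377/487959 + (116137 + (-79 - 5*484))/(1/(472 - 661)) = 490377*(1/487959) + (116137 + (-79 - 2420))/(1/(-189)) = 163459/162653 + (116137 - 2499)/(-1/189) = 163459/162653 + 113638*(-189) = 163459/162653 - 21477582 = -3493392981587/162653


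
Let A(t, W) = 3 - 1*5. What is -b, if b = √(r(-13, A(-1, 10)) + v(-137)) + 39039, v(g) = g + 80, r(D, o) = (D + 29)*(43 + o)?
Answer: -39039 - √599 ≈ -39064.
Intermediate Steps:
A(t, W) = -2 (A(t, W) = 3 - 5 = -2)
r(D, o) = (29 + D)*(43 + o)
v(g) = 80 + g
b = 39039 + √599 (b = √((1247 + 29*(-2) + 43*(-13) - 13*(-2)) + (80 - 137)) + 39039 = √((1247 - 58 - 559 + 26) - 57) + 39039 = √(656 - 57) + 39039 = √599 + 39039 = 39039 + √599 ≈ 39064.)
-b = -(39039 + √599) = -39039 - √599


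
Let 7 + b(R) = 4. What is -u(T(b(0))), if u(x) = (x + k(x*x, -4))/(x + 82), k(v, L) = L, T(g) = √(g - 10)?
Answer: 315/6737 - 86*I*√13/6737 ≈ 0.046757 - 0.046026*I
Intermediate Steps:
b(R) = -3 (b(R) = -7 + 4 = -3)
T(g) = √(-10 + g)
u(x) = (-4 + x)/(82 + x) (u(x) = (x - 4)/(x + 82) = (-4 + x)/(82 + x))
-u(T(b(0))) = -(-4 + √(-10 - 3))/(82 + √(-10 - 3)) = -(-4 + √(-13))/(82 + √(-13)) = -(-4 + I*√13)/(82 + I*√13)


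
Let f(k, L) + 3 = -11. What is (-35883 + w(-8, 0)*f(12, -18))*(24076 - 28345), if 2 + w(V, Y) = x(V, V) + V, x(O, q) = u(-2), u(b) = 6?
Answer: 152945463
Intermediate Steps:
x(O, q) = 6
f(k, L) = -14 (f(k, L) = -3 - 11 = -14)
w(V, Y) = 4 + V (w(V, Y) = -2 + (6 + V) = 4 + V)
(-35883 + w(-8, 0)*f(12, -18))*(24076 - 28345) = (-35883 + (4 - 8)*(-14))*(24076 - 28345) = (-35883 - 4*(-14))*(-4269) = (-35883 + 56)*(-4269) = -35827*(-4269) = 152945463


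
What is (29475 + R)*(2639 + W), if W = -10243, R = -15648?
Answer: -105140508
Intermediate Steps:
(29475 + R)*(2639 + W) = (29475 - 15648)*(2639 - 10243) = 13827*(-7604) = -105140508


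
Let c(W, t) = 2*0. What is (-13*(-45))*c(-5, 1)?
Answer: 0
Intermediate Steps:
c(W, t) = 0
(-13*(-45))*c(-5, 1) = -13*(-45)*0 = 585*0 = 0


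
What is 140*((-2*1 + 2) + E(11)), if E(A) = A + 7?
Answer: 2520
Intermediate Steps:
E(A) = 7 + A
140*((-2*1 + 2) + E(11)) = 140*((-2*1 + 2) + (7 + 11)) = 140*((-2 + 2) + 18) = 140*(0 + 18) = 140*18 = 2520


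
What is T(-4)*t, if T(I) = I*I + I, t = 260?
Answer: 3120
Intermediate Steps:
T(I) = I + I² (T(I) = I² + I = I + I²)
T(-4)*t = -4*(1 - 4)*260 = -4*(-3)*260 = 12*260 = 3120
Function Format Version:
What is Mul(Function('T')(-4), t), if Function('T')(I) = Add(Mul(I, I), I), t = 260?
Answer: 3120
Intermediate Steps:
Function('T')(I) = Add(I, Pow(I, 2)) (Function('T')(I) = Add(Pow(I, 2), I) = Add(I, Pow(I, 2)))
Mul(Function('T')(-4), t) = Mul(Mul(-4, Add(1, -4)), 260) = Mul(Mul(-4, -3), 260) = Mul(12, 260) = 3120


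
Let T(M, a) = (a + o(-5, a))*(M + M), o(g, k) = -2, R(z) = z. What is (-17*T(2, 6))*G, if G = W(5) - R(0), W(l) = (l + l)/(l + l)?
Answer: -272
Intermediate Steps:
W(l) = 1 (W(l) = (2*l)/((2*l)) = (2*l)*(1/(2*l)) = 1)
T(M, a) = 2*M*(-2 + a) (T(M, a) = (a - 2)*(M + M) = (-2 + a)*(2*M) = 2*M*(-2 + a))
G = 1 (G = 1 - 1*0 = 1 + 0 = 1)
(-17*T(2, 6))*G = -34*2*(-2 + 6)*1 = -34*2*4*1 = -17*16*1 = -272*1 = -272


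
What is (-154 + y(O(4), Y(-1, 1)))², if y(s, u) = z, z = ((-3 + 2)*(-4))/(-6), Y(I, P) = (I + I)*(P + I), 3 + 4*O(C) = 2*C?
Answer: 215296/9 ≈ 23922.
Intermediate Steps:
O(C) = -¾ + C/2 (O(C) = -¾ + (2*C)/4 = -¾ + C/2)
Y(I, P) = 2*I*(I + P) (Y(I, P) = (2*I)*(I + P) = 2*I*(I + P))
z = -⅔ (z = -1*(-4)*(-⅙) = 4*(-⅙) = -⅔ ≈ -0.66667)
y(s, u) = -⅔
(-154 + y(O(4), Y(-1, 1)))² = (-154 - ⅔)² = (-464/3)² = 215296/9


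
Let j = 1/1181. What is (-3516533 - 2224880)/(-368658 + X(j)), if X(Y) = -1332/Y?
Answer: 5741413/1941750 ≈ 2.9568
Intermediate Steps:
j = 1/1181 ≈ 0.00084674
(-3516533 - 2224880)/(-368658 + X(j)) = (-3516533 - 2224880)/(-368658 - 1332/1/1181) = -5741413/(-368658 - 1332*1181) = -5741413/(-368658 - 1573092) = -5741413/(-1941750) = -5741413*(-1/1941750) = 5741413/1941750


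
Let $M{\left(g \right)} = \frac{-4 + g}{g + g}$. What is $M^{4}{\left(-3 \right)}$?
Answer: $\frac{2401}{1296} \approx 1.8526$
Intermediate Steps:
$M{\left(g \right)} = \frac{-4 + g}{2 g}$
$M^{4}{\left(-3 \right)} = \left(\frac{-4 - 3}{2 \left(-3\right)}\right)^{4} = \left(\frac{1}{2} \left(- \frac{1}{3}\right) \left(-7\right)\right)^{4} = \left(\frac{7}{6}\right)^{4} = \frac{2401}{1296}$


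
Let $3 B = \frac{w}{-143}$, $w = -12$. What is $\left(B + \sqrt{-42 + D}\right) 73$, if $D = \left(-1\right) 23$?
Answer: $\frac{292}{143} + 73 i \sqrt{65} \approx 2.042 + 588.54 i$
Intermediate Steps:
$B = \frac{4}{143}$ ($B = \frac{\left(-12\right) \frac{1}{-143}}{3} = \frac{\left(-12\right) \left(- \frac{1}{143}\right)}{3} = \frac{1}{3} \cdot \frac{12}{143} = \frac{4}{143} \approx 0.027972$)
$D = -23$
$\left(B + \sqrt{-42 + D}\right) 73 = \left(\frac{4}{143} + \sqrt{-42 - 23}\right) 73 = \left(\frac{4}{143} + \sqrt{-65}\right) 73 = \left(\frac{4}{143} + i \sqrt{65}\right) 73 = \frac{292}{143} + 73 i \sqrt{65}$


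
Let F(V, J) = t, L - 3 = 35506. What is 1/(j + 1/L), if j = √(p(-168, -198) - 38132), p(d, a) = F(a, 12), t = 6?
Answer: 35509/48072657102207 - 1260889081*I*√38126/48072657102207 ≈ 7.3865e-10 - 0.0051214*I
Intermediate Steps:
L = 35509 (L = 3 + 35506 = 35509)
F(V, J) = 6
p(d, a) = 6
j = I*√38126 (j = √(6 - 38132) = √(-38126) = I*√38126 ≈ 195.26*I)
1/(j + 1/L) = 1/(I*√38126 + 1/35509) = 1/(1/35509 + I*√38126)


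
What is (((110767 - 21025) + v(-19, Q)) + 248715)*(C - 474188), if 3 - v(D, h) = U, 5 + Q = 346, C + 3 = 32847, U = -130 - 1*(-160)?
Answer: -149364049920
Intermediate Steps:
U = 30 (U = -130 + 160 = 30)
C = 32844 (C = -3 + 32847 = 32844)
Q = 341 (Q = -5 + 346 = 341)
v(D, h) = -27 (v(D, h) = 3 - 1*30 = 3 - 30 = -27)
(((110767 - 21025) + v(-19, Q)) + 248715)*(C - 474188) = (((110767 - 21025) - 27) + 248715)*(32844 - 474188) = ((89742 - 27) + 248715)*(-441344) = (89715 + 248715)*(-441344) = 338430*(-441344) = -149364049920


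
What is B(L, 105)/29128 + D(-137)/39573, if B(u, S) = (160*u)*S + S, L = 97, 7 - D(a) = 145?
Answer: 1954190797/34929768 ≈ 55.946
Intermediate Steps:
D(a) = -138 (D(a) = 7 - 1*145 = 7 - 145 = -138)
B(u, S) = S + 160*S*u (B(u, S) = 160*S*u + S = S + 160*S*u)
B(L, 105)/29128 + D(-137)/39573 = (105*(1 + 160*97))/29128 - 138/39573 = (105*(1 + 15520))*(1/29128) - 138*1/39573 = (105*15521)*(1/29128) - 46/13191 = 1629705*(1/29128) - 46/13191 = 148155/2648 - 46/13191 = 1954190797/34929768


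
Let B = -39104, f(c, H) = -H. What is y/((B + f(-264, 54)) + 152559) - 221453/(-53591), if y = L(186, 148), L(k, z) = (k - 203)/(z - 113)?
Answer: 878953796808/212704554685 ≈ 4.1323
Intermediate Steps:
L(k, z) = (-203 + k)/(-113 + z)
y = -17/35 (y = (-203 + 186)/(-113 + 148) = -17/35 ≈ -0.48571)
y/((B + f(-264, 54)) + 152559) - 221453/(-53591) = -17/(35*((-39104 - 1*54) + 152559)) - 221453/(-53591) = -17/(35*((-39104 - 54) + 152559)) - 221453*(-1/53591) = -17/(35*(-39158 + 152559)) + 221453/53591 = -17/35/113401 + 221453/53591 = -17/35*1/113401 + 221453/53591 = -17/3969035 + 221453/53591 = 878953796808/212704554685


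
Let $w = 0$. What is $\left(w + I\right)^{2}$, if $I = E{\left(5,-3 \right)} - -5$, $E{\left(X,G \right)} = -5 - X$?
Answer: $25$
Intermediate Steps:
$I = -5$ ($I = \left(-5 - 5\right) - -5 = \left(-5 - 5\right) + 5 = -10 + 5 = -5$)
$\left(w + I\right)^{2} = \left(0 - 5\right)^{2} = \left(-5\right)^{2} = 25$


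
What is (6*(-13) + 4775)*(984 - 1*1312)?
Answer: -1540616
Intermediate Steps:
(6*(-13) + 4775)*(984 - 1*1312) = (-78 + 4775)*(984 - 1312) = 4697*(-328) = -1540616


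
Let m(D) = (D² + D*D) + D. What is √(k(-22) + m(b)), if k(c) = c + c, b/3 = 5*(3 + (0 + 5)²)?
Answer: 2*√88294 ≈ 594.29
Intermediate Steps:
b = 420 (b = 3*(5*(3 + (0 + 5)²)) = 3*(5*(3 + 5²)) = 3*(5*(3 + 25)) = 3*(5*28) = 3*140 = 420)
k(c) = 2*c
m(D) = D + 2*D² (m(D) = (D² + D²) + D = 2*D² + D = D + 2*D²)
√(k(-22) + m(b)) = √(2*(-22) + 420*(1 + 2*420)) = √(-44 + 420*(1 + 840)) = √(-44 + 420*841) = √(-44 + 353220) = √353176 = 2*√88294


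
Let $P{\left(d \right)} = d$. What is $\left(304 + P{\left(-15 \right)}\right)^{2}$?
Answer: $83521$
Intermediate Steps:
$\left(304 + P{\left(-15 \right)}\right)^{2} = \left(304 - 15\right)^{2} = 289^{2} = 83521$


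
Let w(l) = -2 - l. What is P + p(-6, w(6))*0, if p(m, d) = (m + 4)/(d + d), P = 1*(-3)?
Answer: -3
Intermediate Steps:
P = -3
p(m, d) = (4 + m)/(2*d) (p(m, d) = (4 + m)/((2*d)) = (4 + m)*(1/(2*d)) = (4 + m)/(2*d))
P + p(-6, w(6))*0 = -3 + ((4 - 6)/(2*(-2 - 1*6)))*0 = -3 + ((½)*(-2)/(-2 - 6))*0 = -3 + ((½)*(-2)/(-8))*0 = -3 + ((½)*(-⅛)*(-2))*0 = -3 + (⅛)*0 = -3 + 0 = -3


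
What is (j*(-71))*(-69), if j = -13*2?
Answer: -127374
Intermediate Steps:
j = -26
(j*(-71))*(-69) = -26*(-71)*(-69) = 1846*(-69) = -127374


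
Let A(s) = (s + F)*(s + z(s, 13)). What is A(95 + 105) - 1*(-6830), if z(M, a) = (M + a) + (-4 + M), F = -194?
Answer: 10484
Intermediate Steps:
z(M, a) = -4 + a + 2*M
A(s) = (-194 + s)*(9 + 3*s) (A(s) = (s - 194)*(s + (-4 + 13 + 2*s)) = (-194 + s)*(s + (9 + 2*s)) = (-194 + s)*(9 + 3*s))
A(95 + 105) - 1*(-6830) = (-1746 - 573*(95 + 105) + 3*(95 + 105)²) - 1*(-6830) = (-1746 - 573*200 + 3*200²) + 6830 = (-1746 - 114600 + 3*40000) + 6830 = (-1746 - 114600 + 120000) + 6830 = 3654 + 6830 = 10484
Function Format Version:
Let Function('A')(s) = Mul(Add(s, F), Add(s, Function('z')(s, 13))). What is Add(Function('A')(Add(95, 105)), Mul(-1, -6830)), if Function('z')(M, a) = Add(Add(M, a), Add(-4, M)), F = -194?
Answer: 10484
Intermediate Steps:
Function('z')(M, a) = Add(-4, a, Mul(2, M))
Function('A')(s) = Mul(Add(-194, s), Add(9, Mul(3, s))) (Function('A')(s) = Mul(Add(s, -194), Add(s, Add(-4, 13, Mul(2, s)))) = Mul(Add(-194, s), Add(s, Add(9, Mul(2, s)))) = Mul(Add(-194, s), Add(9, Mul(3, s))))
Add(Function('A')(Add(95, 105)), Mul(-1, -6830)) = Add(Add(-1746, Mul(-573, Add(95, 105)), Mul(3, Pow(Add(95, 105), 2))), Mul(-1, -6830)) = Add(Add(-1746, Mul(-573, 200), Mul(3, Pow(200, 2))), 6830) = Add(Add(-1746, -114600, Mul(3, 40000)), 6830) = Add(Add(-1746, -114600, 120000), 6830) = Add(3654, 6830) = 10484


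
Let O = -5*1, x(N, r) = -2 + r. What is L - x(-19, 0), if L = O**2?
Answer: 27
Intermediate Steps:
O = -5
L = 25 (L = (-5)**2 = 25)
L - x(-19, 0) = 25 - (-2 + 0) = 25 - 1*(-2) = 25 + 2 = 27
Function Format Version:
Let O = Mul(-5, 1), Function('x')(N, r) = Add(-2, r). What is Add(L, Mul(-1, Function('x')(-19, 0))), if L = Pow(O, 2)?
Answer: 27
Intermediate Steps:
O = -5
L = 25 (L = Pow(-5, 2) = 25)
Add(L, Mul(-1, Function('x')(-19, 0))) = Add(25, Mul(-1, Add(-2, 0))) = Add(25, Mul(-1, -2)) = Add(25, 2) = 27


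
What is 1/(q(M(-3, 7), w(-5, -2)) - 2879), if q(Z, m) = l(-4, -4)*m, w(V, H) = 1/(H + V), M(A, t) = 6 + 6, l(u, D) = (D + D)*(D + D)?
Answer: -7/20217 ≈ -0.00034624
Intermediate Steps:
l(u, D) = 4*D² (l(u, D) = (2*D)*(2*D) = 4*D²)
M(A, t) = 12
q(Z, m) = 64*m (q(Z, m) = (4*(-4)²)*m = (4*16)*m = 64*m)
1/(q(M(-3, 7), w(-5, -2)) - 2879) = 1/(64/(-2 - 5) - 2879) = 1/(64/(-7) - 2879) = 1/(64*(-⅐) - 2879) = 1/(-64/7 - 2879) = 1/(-20217/7) = -7/20217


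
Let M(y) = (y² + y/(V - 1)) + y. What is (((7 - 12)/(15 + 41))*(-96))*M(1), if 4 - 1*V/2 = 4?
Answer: 60/7 ≈ 8.5714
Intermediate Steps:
V = 0 (V = 8 - 2*4 = 8 - 8 = 0)
M(y) = y² (M(y) = (y² + y/(0 - 1)) + y = (y² + y/(-1)) + y = (y² - y) + y = y²)
(((7 - 12)/(15 + 41))*(-96))*M(1) = (((7 - 12)/(15 + 41))*(-96))*1² = (-5/56*(-96))*1 = (-5*1/56*(-96))*1 = -5/56*(-96)*1 = (60/7)*1 = 60/7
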